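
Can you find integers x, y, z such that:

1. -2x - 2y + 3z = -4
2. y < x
Yes

Take x = 3, y = 2, z = 2. Substituting into each constraint:
  (1) -2(3) - 2(2) + 3(2) = -4 ✓
  (2) 2 < 3 ✓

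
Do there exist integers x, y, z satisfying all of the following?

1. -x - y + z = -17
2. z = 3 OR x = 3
Yes

Take x = 3, y = 18, z = 4. Substituting into each constraint:
  (1) (-3) + (-18) + 4 = -17 ✓
  (2) x = 3, target 3 ✓ (second branch holds)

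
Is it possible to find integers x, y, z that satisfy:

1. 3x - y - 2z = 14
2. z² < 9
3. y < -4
Yes

Take x = 3, y = -5, z = 0. Substituting into each constraint:
  (1) 3(3) + 5 - 2(0) = 14 ✓
  (2) z² = (0)² = 0, and 0 < 9 ✓
  (3) -5 < -4 ✓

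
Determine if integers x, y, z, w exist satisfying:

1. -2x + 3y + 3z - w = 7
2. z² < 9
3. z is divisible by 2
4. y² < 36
Yes

Take x = 0, y = 0, z = 0, w = -7. Substituting into each constraint:
  (1) -2(0) + 3(0) + 3(0) + 7 = 7 ✓
  (2) z² = (0)² = 0, and 0 < 9 ✓
  (3) 0 = 2 × 0, remainder 0 ✓
  (4) y² = (0)² = 0, and 0 < 36 ✓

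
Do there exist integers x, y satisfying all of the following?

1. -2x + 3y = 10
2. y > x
Yes

Take x = 7, y = 8. Substituting into each constraint:
  (1) -2(7) + 3(8) = 10 ✓
  (2) 8 > 7 ✓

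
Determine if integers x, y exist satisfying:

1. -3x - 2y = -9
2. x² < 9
Yes

Take x = 1, y = 3. Substituting into each constraint:
  (1) -3(1) - 2(3) = -9 ✓
  (2) x² = (1)² = 1, and 1 < 9 ✓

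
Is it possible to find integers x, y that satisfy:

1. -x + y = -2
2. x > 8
Yes

Take x = 9, y = 7. Substituting into each constraint:
  (1) (-9) + 7 = -2 ✓
  (2) 9 > 8 ✓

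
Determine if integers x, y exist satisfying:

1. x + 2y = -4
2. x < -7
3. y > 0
Yes

Take x = -8, y = 2. Substituting into each constraint:
  (1) (-8) + 2(2) = -4 ✓
  (2) -8 < -7 ✓
  (3) 2 > 0 ✓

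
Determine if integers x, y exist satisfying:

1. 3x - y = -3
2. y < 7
Yes

Take x = -1, y = 0. Substituting into each constraint:
  (1) 3(-1) + 0 = -3 ✓
  (2) 0 < 7 ✓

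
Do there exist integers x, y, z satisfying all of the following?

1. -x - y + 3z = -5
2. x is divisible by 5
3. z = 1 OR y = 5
Yes

Take x = 5, y = 3, z = 1. Substituting into each constraint:
  (1) (-5) + (-3) + 3(1) = -5 ✓
  (2) 5 = 5 × 1, remainder 0 ✓
  (3) z = 1, target 1 ✓ (first branch holds)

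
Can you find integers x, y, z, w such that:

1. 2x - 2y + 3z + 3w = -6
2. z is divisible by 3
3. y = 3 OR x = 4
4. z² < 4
Yes

Take x = 4, y = 1, z = 0, w = -4. Substituting into each constraint:
  (1) 2(4) - 2(1) + 3(0) + 3(-4) = -6 ✓
  (2) 0 = 3 × 0, remainder 0 ✓
  (3) x = 4, target 4 ✓ (second branch holds)
  (4) z² = (0)² = 0, and 0 < 4 ✓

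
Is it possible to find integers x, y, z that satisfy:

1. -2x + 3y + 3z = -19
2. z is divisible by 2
Yes

Take x = 11, y = 1, z = 0. Substituting into each constraint:
  (1) -2(11) + 3(1) + 3(0) = -19 ✓
  (2) 0 = 2 × 0, remainder 0 ✓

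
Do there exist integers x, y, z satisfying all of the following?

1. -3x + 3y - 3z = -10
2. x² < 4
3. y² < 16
No

Even the single constraint (-3x + 3y - 3z = -10) is infeasible over the integers.

  - -3x + 3y - 3z = -10: every term on the left is divisible by 3, so the LHS ≡ 0 (mod 3), but the RHS -10 is not — no integer solution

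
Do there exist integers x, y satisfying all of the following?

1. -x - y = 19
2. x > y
Yes

Take x = 0, y = -19. Substituting into each constraint:
  (1) 0 + 19 = 19 ✓
  (2) 0 > -19 ✓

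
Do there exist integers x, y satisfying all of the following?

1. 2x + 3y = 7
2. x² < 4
Yes

Take x = -1, y = 3. Substituting into each constraint:
  (1) 2(-1) + 3(3) = 7 ✓
  (2) x² = (-1)² = 1, and 1 < 4 ✓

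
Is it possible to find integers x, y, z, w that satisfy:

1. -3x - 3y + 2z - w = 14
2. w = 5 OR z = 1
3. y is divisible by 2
Yes

Take x = -7, y = 0, z = -1, w = 5. Substituting into each constraint:
  (1) -3(-7) - 3(0) + 2(-1) + (-5) = 14 ✓
  (2) w = 5, target 5 ✓ (first branch holds)
  (3) 0 = 2 × 0, remainder 0 ✓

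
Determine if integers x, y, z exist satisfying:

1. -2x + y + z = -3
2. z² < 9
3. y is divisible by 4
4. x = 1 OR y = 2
Yes

Take x = 1, y = 0, z = -1. Substituting into each constraint:
  (1) -2(1) + 0 + (-1) = -3 ✓
  (2) z² = (-1)² = 1, and 1 < 9 ✓
  (3) 0 = 4 × 0, remainder 0 ✓
  (4) x = 1, target 1 ✓ (first branch holds)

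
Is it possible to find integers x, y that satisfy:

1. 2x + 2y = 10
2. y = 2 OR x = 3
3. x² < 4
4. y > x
No

A contradictory subset is {2x + 2y = 10, y = 2 OR x = 3, y > x}. No integer assignment can satisfy these jointly:

  - 2x + 2y = 10: is a linear equation tying the variables together
  - y = 2 OR x = 3: forces a choice: either y = 2 or x = 3
  - y > x: bounds one variable relative to another variable

Split on the disjunction (y = 2 OR x = 3):
  • If y = 2: the equation forces x = 3, giving (y, x) = (2, 3), which violates y > x.
  • If x = 3: the equation forces y = 2, giving (x, y) = (3, 2), which violates y > x.
Both branches are infeasible, so the system has no integer solution.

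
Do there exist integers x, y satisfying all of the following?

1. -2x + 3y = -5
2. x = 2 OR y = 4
No

The full constraint system is jointly infeasible over the integers. Each constraint and what it forces:

  - -2x + 3y = -5: is a linear equation tying the variables together
  - x = 2 OR y = 4: forces a choice: either x = 2 or y = 4

Split on the disjunction (x = 2 OR y = 4):
  • If x = 2: with x = 2, every remaining term of the linear equation is divisible by 3, so the left side is ≡ 0 (mod 3); but the right side -1 ≡ 2 (mod 3). No integers can satisfy it.
  • If y = 4: with y = 4, every remaining term of the linear equation is divisible by 2, so the left side is ≡ 0 (mod 2); but the right side -17 ≡ 1 (mod 2). No integers can satisfy it.
Both branches are infeasible, so the system has no integer solution.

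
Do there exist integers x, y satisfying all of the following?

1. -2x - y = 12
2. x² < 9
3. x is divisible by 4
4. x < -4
No

A contradictory subset is {x² < 9, x < -4}. No integer assignment can satisfy these jointly:

  - x² < 9: restricts x to |x| ≤ 2
  - x < -4: bounds one variable relative to a constant

Direct contradiction: the bounds on x require x ≥ -2 and x ≤ -5 simultaneously, which is empty.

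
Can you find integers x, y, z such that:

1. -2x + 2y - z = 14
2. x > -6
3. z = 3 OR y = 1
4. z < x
Yes

Take x = -3, y = 1, z = -6. Substituting into each constraint:
  (1) -2(-3) + 2(1) + 6 = 14 ✓
  (2) -3 > -6 ✓
  (3) y = 1, target 1 ✓ (second branch holds)
  (4) -6 < -3 ✓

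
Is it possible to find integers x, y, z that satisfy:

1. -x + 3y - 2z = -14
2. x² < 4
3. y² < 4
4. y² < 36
Yes

Take x = 0, y = 0, z = 7. Substituting into each constraint:
  (1) 0 + 3(0) - 2(7) = -14 ✓
  (2) x² = (0)² = 0, and 0 < 4 ✓
  (3) y² = (0)² = 0, and 0 < 4 ✓
  (4) y² = (0)² = 0, and 0 < 36 ✓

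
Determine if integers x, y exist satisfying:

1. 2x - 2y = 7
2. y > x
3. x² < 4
No

Even the single constraint (2x - 2y = 7) is infeasible over the integers.

  - 2x - 2y = 7: every term on the left is divisible by 2, so the LHS ≡ 0 (mod 2), but the RHS 7 is not — no integer solution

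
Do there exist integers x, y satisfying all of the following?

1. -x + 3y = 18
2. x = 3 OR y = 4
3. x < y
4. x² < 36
Yes

Take x = 3, y = 7. Substituting into each constraint:
  (1) (-3) + 3(7) = 18 ✓
  (2) x = 3, target 3 ✓ (first branch holds)
  (3) 3 < 7 ✓
  (4) x² = (3)² = 9, and 9 < 36 ✓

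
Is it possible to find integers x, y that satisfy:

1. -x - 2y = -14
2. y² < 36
Yes

Take x = 14, y = 0. Substituting into each constraint:
  (1) (-14) - 2(0) = -14 ✓
  (2) y² = (0)² = 0, and 0 < 36 ✓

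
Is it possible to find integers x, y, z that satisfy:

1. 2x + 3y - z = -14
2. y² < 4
Yes

Take x = 0, y = 0, z = 14. Substituting into each constraint:
  (1) 2(0) + 3(0) + (-14) = -14 ✓
  (2) y² = (0)² = 0, and 0 < 4 ✓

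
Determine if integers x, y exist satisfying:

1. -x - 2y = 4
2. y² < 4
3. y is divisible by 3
Yes

Take x = -4, y = 0. Substituting into each constraint:
  (1) 4 - 2(0) = 4 ✓
  (2) y² = (0)² = 0, and 0 < 4 ✓
  (3) 0 = 3 × 0, remainder 0 ✓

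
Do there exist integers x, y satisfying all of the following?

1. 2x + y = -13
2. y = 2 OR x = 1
Yes

Take x = 1, y = -15. Substituting into each constraint:
  (1) 2(1) + (-15) = -13 ✓
  (2) x = 1, target 1 ✓ (second branch holds)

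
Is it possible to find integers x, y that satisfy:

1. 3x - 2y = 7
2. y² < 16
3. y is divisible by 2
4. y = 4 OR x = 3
No

The full constraint system is jointly infeasible over the integers. Each constraint and what it forces:

  - 3x - 2y = 7: is a linear equation tying the variables together
  - y² < 16: restricts y to |y| ≤ 3
  - y is divisible by 2: restricts y to multiples of 2
  - y = 4 OR x = 3: forces a choice: either y = 4 or x = 3

Split on the disjunction (y = 4 OR x = 3):
  • If y = 4: this contradicts y² < 16, which requires |y| ≤ 3.
  • If x = 3: with x = 3, writing y = 2y', every remaining term of the linear equation is divisible by 4, so the left side is ≡ 0 (mod 4); but the right side -2 ≡ 2 (mod 4). No integers can satisfy it.
Both branches are infeasible, so the system has no integer solution.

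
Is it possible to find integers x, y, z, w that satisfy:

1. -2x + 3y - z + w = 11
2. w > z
Yes

Take x = -5, y = 0, z = 0, w = 1. Substituting into each constraint:
  (1) -2(-5) + 3(0) + 0 + 1 = 11 ✓
  (2) 1 > 0 ✓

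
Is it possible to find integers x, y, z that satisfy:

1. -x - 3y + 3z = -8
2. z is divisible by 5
Yes

Take x = 8, y = 0, z = 0. Substituting into each constraint:
  (1) (-8) - 3(0) + 3(0) = -8 ✓
  (2) 0 = 5 × 0, remainder 0 ✓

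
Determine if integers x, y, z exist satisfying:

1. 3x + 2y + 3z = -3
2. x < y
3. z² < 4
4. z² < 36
Yes

Take x = -1, y = 0, z = 0. Substituting into each constraint:
  (1) 3(-1) + 2(0) + 3(0) = -3 ✓
  (2) -1 < 0 ✓
  (3) z² = (0)² = 0, and 0 < 4 ✓
  (4) z² = (0)² = 0, and 0 < 36 ✓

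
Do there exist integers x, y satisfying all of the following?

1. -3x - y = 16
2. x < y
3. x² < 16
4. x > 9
No

A contradictory subset is {-3x - y = 16, x < y, x > 9}. No integer assignment can satisfy these jointly:

  - -3x - y = 16: is a linear equation tying the variables together
  - x < y: bounds one variable relative to another variable
  - x > 9: bounds one variable relative to a constant

Propagating the comparison: y > x and x ≥ 10 give y ≥ 11. Range argument: with x ∈ [10, ∞], y ∈ [11, ∞], the left side of the equation is at most -41, but the right side is 16 > -41. No integer solution exists.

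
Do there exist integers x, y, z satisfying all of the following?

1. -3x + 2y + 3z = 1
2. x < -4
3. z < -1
Yes

Take x = -5, y = -4, z = -2. Substituting into each constraint:
  (1) -3(-5) + 2(-4) + 3(-2) = 1 ✓
  (2) -5 < -4 ✓
  (3) -2 < -1 ✓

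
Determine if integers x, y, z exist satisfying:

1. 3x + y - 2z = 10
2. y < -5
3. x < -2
Yes

Take x = -4, y = -6, z = -14. Substituting into each constraint:
  (1) 3(-4) + (-6) - 2(-14) = 10 ✓
  (2) -6 < -5 ✓
  (3) -4 < -2 ✓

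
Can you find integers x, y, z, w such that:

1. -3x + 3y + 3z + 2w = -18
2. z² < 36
Yes

Take x = 6, y = 0, z = 0, w = 0. Substituting into each constraint:
  (1) -3(6) + 3(0) + 3(0) + 2(0) = -18 ✓
  (2) z² = (0)² = 0, and 0 < 36 ✓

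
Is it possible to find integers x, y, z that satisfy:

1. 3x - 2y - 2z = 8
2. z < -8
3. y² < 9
Yes

Take x = -4, y = 0, z = -10. Substituting into each constraint:
  (1) 3(-4) - 2(0) - 2(-10) = 8 ✓
  (2) -10 < -8 ✓
  (3) y² = (0)² = 0, and 0 < 9 ✓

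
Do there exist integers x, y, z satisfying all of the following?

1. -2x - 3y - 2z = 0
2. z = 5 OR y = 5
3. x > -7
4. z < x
Yes

Take x = 7, y = -8, z = 5. Substituting into each constraint:
  (1) -2(7) - 3(-8) - 2(5) = 0 ✓
  (2) z = 5, target 5 ✓ (first branch holds)
  (3) 7 > -7 ✓
  (4) 5 < 7 ✓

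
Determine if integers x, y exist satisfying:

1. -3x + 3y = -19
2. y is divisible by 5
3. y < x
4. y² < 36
No

Even the single constraint (-3x + 3y = -19) is infeasible over the integers.

  - -3x + 3y = -19: every term on the left is divisible by 3, so the LHS ≡ 0 (mod 3), but the RHS -19 is not — no integer solution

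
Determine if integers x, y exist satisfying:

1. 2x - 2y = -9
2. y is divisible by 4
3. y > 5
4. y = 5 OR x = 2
No

Even the single constraint (2x - 2y = -9) is infeasible over the integers.

  - 2x - 2y = -9: every term on the left is divisible by 2, so the LHS ≡ 0 (mod 2), but the RHS -9 is not — no integer solution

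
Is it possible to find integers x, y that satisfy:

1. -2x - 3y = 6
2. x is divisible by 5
Yes

Take x = 0, y = -2. Substituting into each constraint:
  (1) -2(0) - 3(-2) = 6 ✓
  (2) 0 = 5 × 0, remainder 0 ✓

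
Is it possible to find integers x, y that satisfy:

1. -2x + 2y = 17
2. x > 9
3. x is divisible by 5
No

Even the single constraint (-2x + 2y = 17) is infeasible over the integers.

  - -2x + 2y = 17: every term on the left is divisible by 2, so the LHS ≡ 0 (mod 2), but the RHS 17 is not — no integer solution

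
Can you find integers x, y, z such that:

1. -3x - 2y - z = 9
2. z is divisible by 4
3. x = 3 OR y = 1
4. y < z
Yes

Take x = 3, y = -9, z = 0. Substituting into each constraint:
  (1) -3(3) - 2(-9) + 0 = 9 ✓
  (2) 0 = 4 × 0, remainder 0 ✓
  (3) x = 3, target 3 ✓ (first branch holds)
  (4) -9 < 0 ✓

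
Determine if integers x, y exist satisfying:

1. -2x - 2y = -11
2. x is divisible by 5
No

Even the single constraint (-2x - 2y = -11) is infeasible over the integers.

  - -2x - 2y = -11: every term on the left is divisible by 2, so the LHS ≡ 0 (mod 2), but the RHS -11 is not — no integer solution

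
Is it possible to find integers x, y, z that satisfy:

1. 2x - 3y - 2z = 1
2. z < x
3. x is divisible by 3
Yes

Take x = 0, y = 1, z = -2. Substituting into each constraint:
  (1) 2(0) - 3(1) - 2(-2) = 1 ✓
  (2) -2 < 0 ✓
  (3) 0 = 3 × 0, remainder 0 ✓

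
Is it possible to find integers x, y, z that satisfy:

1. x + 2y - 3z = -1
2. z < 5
Yes

Take x = 2, y = 0, z = 1. Substituting into each constraint:
  (1) 2 + 2(0) - 3(1) = -1 ✓
  (2) 1 < 5 ✓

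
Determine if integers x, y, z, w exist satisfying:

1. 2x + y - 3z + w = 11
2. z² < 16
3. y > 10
Yes

Take x = 0, y = 11, z = 0, w = 0. Substituting into each constraint:
  (1) 2(0) + 11 - 3(0) + 0 = 11 ✓
  (2) z² = (0)² = 0, and 0 < 16 ✓
  (3) 11 > 10 ✓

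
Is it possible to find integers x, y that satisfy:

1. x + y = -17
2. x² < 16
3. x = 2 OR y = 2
Yes

Take x = 2, y = -19. Substituting into each constraint:
  (1) 2 + (-19) = -17 ✓
  (2) x² = (2)² = 4, and 4 < 16 ✓
  (3) x = 2, target 2 ✓ (first branch holds)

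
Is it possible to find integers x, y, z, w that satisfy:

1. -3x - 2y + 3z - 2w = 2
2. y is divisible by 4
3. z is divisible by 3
Yes

Take x = -2, y = 0, z = 0, w = 2. Substituting into each constraint:
  (1) -3(-2) - 2(0) + 3(0) - 2(2) = 2 ✓
  (2) 0 = 4 × 0, remainder 0 ✓
  (3) 0 = 3 × 0, remainder 0 ✓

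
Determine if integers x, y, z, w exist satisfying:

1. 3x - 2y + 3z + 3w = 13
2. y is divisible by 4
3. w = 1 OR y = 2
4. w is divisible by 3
No

A contradictory subset is {3x - 2y + 3z + 3w = 13, w = 1 OR y = 2, w is divisible by 3}. No integer assignment can satisfy these jointly:

  - 3x - 2y + 3z + 3w = 13: is a linear equation tying the variables together
  - w = 1 OR y = 2: forces a choice: either w = 1 or y = 2
  - w is divisible by 3: restricts w to multiples of 3

Split on the disjunction (w = 1 OR y = 2):
  • If w = 1: this contradicts the divisibility constraint — 1 is not a multiple of 3.
  • If y = 2: with y = 2, writing w = 3w', every remaining term of the linear equation is divisible by 3, so the left side is ≡ 0 (mod 3); but the right side 17 ≡ 2 (mod 3). No integers can satisfy it.
Both branches are infeasible, so the system has no integer solution.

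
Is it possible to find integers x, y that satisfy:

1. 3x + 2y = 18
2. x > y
Yes

Take x = 6, y = 0. Substituting into each constraint:
  (1) 3(6) + 2(0) = 18 ✓
  (2) 6 > 0 ✓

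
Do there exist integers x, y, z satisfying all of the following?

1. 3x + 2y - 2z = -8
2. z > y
Yes

Take x = -2, y = 0, z = 1. Substituting into each constraint:
  (1) 3(-2) + 2(0) - 2(1) = -8 ✓
  (2) 1 > 0 ✓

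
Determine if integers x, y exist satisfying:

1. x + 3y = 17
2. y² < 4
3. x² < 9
No

The full constraint system is jointly infeasible over the integers. Each constraint and what it forces:

  - x + 3y = 17: is a linear equation tying the variables together
  - y² < 4: restricts y to |y| ≤ 1
  - x² < 9: restricts x to |x| ≤ 2

Range argument: with x ∈ [-2, 2], y ∈ [-1, 1], the left side of the equation is at most 5, but the right side is 17 > 5. No integer solution exists.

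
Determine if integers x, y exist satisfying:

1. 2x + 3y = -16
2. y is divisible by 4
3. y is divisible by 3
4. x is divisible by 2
Yes

Take x = -8, y = 0. Substituting into each constraint:
  (1) 2(-8) + 3(0) = -16 ✓
  (2) 0 = 4 × 0, remainder 0 ✓
  (3) 0 = 3 × 0, remainder 0 ✓
  (4) -8 = 2 × -4, remainder 0 ✓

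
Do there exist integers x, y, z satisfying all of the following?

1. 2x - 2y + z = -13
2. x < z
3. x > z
No

A contradictory subset is {x < z, x > z}. No integer assignment can satisfy these jointly:

  - x < z: bounds one variable relative to another variable
  - x > z: bounds one variable relative to another variable

Direct contradiction: z > x and x > z cannot both hold.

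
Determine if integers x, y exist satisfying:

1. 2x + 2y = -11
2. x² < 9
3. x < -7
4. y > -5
No

Even the single constraint (2x + 2y = -11) is infeasible over the integers.

  - 2x + 2y = -11: every term on the left is divisible by 2, so the LHS ≡ 0 (mod 2), but the RHS -11 is not — no integer solution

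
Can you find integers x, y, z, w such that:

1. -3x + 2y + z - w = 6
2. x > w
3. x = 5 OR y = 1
Yes

Take x = 6, y = 1, z = 27, w = 5. Substituting into each constraint:
  (1) -3(6) + 2(1) + 27 + (-5) = 6 ✓
  (2) 6 > 5 ✓
  (3) y = 1, target 1 ✓ (second branch holds)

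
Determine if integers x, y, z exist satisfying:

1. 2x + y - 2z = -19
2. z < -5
Yes

Take x = -16, y = 1, z = -6. Substituting into each constraint:
  (1) 2(-16) + 1 - 2(-6) = -19 ✓
  (2) -6 < -5 ✓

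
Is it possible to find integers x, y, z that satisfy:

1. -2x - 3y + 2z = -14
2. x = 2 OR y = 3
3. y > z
Yes

Take x = 2, y = 2, z = -2. Substituting into each constraint:
  (1) -2(2) - 3(2) + 2(-2) = -14 ✓
  (2) x = 2, target 2 ✓ (first branch holds)
  (3) 2 > -2 ✓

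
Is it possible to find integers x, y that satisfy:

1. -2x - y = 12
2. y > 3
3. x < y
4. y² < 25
Yes

Take x = -8, y = 4. Substituting into each constraint:
  (1) -2(-8) + (-4) = 12 ✓
  (2) 4 > 3 ✓
  (3) -8 < 4 ✓
  (4) y² = (4)² = 16, and 16 < 25 ✓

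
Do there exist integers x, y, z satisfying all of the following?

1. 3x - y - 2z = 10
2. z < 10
Yes

Take x = 0, y = 0, z = -5. Substituting into each constraint:
  (1) 3(0) + 0 - 2(-5) = 10 ✓
  (2) -5 < 10 ✓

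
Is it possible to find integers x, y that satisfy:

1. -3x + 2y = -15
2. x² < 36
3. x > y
Yes

Take x = 1, y = -6. Substituting into each constraint:
  (1) -3(1) + 2(-6) = -15 ✓
  (2) x² = (1)² = 1, and 1 < 36 ✓
  (3) 1 > -6 ✓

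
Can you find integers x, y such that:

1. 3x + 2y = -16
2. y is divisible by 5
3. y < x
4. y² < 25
No

A contradictory subset is {3x + 2y = -16, y < x, y² < 25}. No integer assignment can satisfy these jointly:

  - 3x + 2y = -16: is a linear equation tying the variables together
  - y < x: bounds one variable relative to another variable
  - y² < 25: restricts y to |y| ≤ 4

The bounds confine y to {-4, -3, -2, -1, 0, 1, 2, 3, 4}. For each value, substitute into the equation:
  • y = -4: the equation gives 3x = -8, so x would not be an integer.
  • y = -3: the equation gives 3x = -10, so x would not be an integer.
  • y = -2: the equation forces x = -4, but x > y fails since -4 ≤ -2.
  • y = -1: the equation gives 3x = -14, so x would not be an integer.
  • y = 0: the equation gives 3x = -16, so x would not be an integer.
  • y = 1: the equation forces x = -6, but x > y fails since -6 ≤ 1.
  • y = 2: the equation gives 3x = -20, so x would not be an integer.
  • y = 3: the equation gives 3x = -22, so x would not be an integer.
  • y = 4: the equation forces x = -8, but x > y fails since -8 ≤ 4.
Every case fails, so no integer solution exists.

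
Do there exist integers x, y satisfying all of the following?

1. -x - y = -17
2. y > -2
Yes

Take x = 17, y = 0. Substituting into each constraint:
  (1) (-17) + 0 = -17 ✓
  (2) 0 > -2 ✓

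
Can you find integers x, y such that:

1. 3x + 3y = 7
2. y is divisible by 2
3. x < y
No

Even the single constraint (3x + 3y = 7) is infeasible over the integers.

  - 3x + 3y = 7: every term on the left is divisible by 3, so the LHS ≡ 0 (mod 3), but the RHS 7 is not — no integer solution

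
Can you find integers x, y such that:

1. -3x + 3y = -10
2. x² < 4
No

Even the single constraint (-3x + 3y = -10) is infeasible over the integers.

  - -3x + 3y = -10: every term on the left is divisible by 3, so the LHS ≡ 0 (mod 3), but the RHS -10 is not — no integer solution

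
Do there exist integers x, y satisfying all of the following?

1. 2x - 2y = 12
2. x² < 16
Yes

Take x = 0, y = -6. Substituting into each constraint:
  (1) 2(0) - 2(-6) = 12 ✓
  (2) x² = (0)² = 0, and 0 < 16 ✓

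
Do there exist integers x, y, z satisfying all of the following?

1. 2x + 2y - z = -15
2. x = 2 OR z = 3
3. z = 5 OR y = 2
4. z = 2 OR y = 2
Yes

Take x = -8, y = 2, z = 3. Substituting into each constraint:
  (1) 2(-8) + 2(2) + (-3) = -15 ✓
  (2) z = 3, target 3 ✓ (second branch holds)
  (3) y = 2, target 2 ✓ (second branch holds)
  (4) y = 2, target 2 ✓ (second branch holds)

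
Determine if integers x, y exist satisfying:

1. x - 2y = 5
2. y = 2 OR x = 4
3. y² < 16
Yes

Take x = 9, y = 2. Substituting into each constraint:
  (1) 9 - 2(2) = 5 ✓
  (2) y = 2, target 2 ✓ (first branch holds)
  (3) y² = (2)² = 4, and 4 < 16 ✓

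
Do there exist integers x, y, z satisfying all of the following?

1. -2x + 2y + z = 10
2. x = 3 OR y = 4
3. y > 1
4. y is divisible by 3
Yes

Take x = 3, y = 3, z = 10. Substituting into each constraint:
  (1) -2(3) + 2(3) + 10 = 10 ✓
  (2) x = 3, target 3 ✓ (first branch holds)
  (3) 3 > 1 ✓
  (4) 3 = 3 × 1, remainder 0 ✓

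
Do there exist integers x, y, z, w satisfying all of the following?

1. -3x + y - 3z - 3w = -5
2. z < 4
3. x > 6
Yes

Take x = 7, y = 1, z = 0, w = -5. Substituting into each constraint:
  (1) -3(7) + 1 - 3(0) - 3(-5) = -5 ✓
  (2) 0 < 4 ✓
  (3) 7 > 6 ✓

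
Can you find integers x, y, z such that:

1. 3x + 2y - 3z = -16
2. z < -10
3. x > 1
Yes

Take x = 2, y = -29, z = -12. Substituting into each constraint:
  (1) 3(2) + 2(-29) - 3(-12) = -16 ✓
  (2) -12 < -10 ✓
  (3) 2 > 1 ✓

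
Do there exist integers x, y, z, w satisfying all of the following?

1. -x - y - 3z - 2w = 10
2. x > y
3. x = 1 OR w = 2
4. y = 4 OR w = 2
Yes

Take x = 1, y = 0, z = -5, w = 2. Substituting into each constraint:
  (1) (-1) + 0 - 3(-5) - 2(2) = 10 ✓
  (2) 1 > 0 ✓
  (3) x = 1, target 1 ✓ (first branch holds)
  (4) w = 2, target 2 ✓ (second branch holds)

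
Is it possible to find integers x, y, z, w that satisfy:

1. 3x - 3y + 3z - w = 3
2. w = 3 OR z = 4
Yes

Take x = 0, y = 0, z = 2, w = 3. Substituting into each constraint:
  (1) 3(0) - 3(0) + 3(2) + (-3) = 3 ✓
  (2) w = 3, target 3 ✓ (first branch holds)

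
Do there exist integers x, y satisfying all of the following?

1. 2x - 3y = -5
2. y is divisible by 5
Yes

Take x = 5, y = 5. Substituting into each constraint:
  (1) 2(5) - 3(5) = -5 ✓
  (2) 5 = 5 × 1, remainder 0 ✓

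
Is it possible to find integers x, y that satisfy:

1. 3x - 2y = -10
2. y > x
Yes

Take x = -8, y = -7. Substituting into each constraint:
  (1) 3(-8) - 2(-7) = -10 ✓
  (2) -7 > -8 ✓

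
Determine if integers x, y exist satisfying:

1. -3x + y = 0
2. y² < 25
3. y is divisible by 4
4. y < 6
Yes

Take x = 0, y = 0. Substituting into each constraint:
  (1) -3(0) + 0 = 0 ✓
  (2) y² = (0)² = 0, and 0 < 25 ✓
  (3) 0 = 4 × 0, remainder 0 ✓
  (4) 0 < 6 ✓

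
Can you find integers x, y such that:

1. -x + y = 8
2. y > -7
Yes

Take x = 0, y = 8. Substituting into each constraint:
  (1) 0 + 8 = 8 ✓
  (2) 8 > -7 ✓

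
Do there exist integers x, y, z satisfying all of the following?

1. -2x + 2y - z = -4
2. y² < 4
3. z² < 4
Yes

Take x = 2, y = 0, z = 0. Substituting into each constraint:
  (1) -2(2) + 2(0) + 0 = -4 ✓
  (2) y² = (0)² = 0, and 0 < 4 ✓
  (3) z² = (0)² = 0, and 0 < 4 ✓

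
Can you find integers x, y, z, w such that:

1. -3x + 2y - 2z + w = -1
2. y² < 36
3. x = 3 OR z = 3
Yes

Take x = 3, y = 0, z = 4, w = 16. Substituting into each constraint:
  (1) -3(3) + 2(0) - 2(4) + 16 = -1 ✓
  (2) y² = (0)² = 0, and 0 < 36 ✓
  (3) x = 3, target 3 ✓ (first branch holds)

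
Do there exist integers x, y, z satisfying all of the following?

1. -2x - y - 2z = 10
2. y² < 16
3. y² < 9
Yes

Take x = -5, y = 0, z = 0. Substituting into each constraint:
  (1) -2(-5) + 0 - 2(0) = 10 ✓
  (2) y² = (0)² = 0, and 0 < 16 ✓
  (3) y² = (0)² = 0, and 0 < 9 ✓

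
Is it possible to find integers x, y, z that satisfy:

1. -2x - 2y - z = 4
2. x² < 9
Yes

Take x = 0, y = 0, z = -4. Substituting into each constraint:
  (1) -2(0) - 2(0) + 4 = 4 ✓
  (2) x² = (0)² = 0, and 0 < 9 ✓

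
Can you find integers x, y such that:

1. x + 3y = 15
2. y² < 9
Yes

Take x = 15, y = 0. Substituting into each constraint:
  (1) 15 + 3(0) = 15 ✓
  (2) y² = (0)² = 0, and 0 < 9 ✓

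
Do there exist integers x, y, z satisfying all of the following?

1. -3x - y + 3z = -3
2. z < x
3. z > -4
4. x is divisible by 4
Yes

Take x = 0, y = 0, z = -1. Substituting into each constraint:
  (1) -3(0) + 0 + 3(-1) = -3 ✓
  (2) -1 < 0 ✓
  (3) -1 > -4 ✓
  (4) 0 = 4 × 0, remainder 0 ✓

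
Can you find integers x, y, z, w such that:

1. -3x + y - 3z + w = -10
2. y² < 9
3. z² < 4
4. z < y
Yes

Take x = 0, y = 1, z = 0, w = -11. Substituting into each constraint:
  (1) -3(0) + 1 - 3(0) + (-11) = -10 ✓
  (2) y² = (1)² = 1, and 1 < 9 ✓
  (3) z² = (0)² = 0, and 0 < 4 ✓
  (4) 0 < 1 ✓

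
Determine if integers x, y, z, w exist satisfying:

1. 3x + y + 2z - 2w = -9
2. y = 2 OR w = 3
Yes

Take x = 0, y = 1, z = -2, w = 3. Substituting into each constraint:
  (1) 3(0) + 1 + 2(-2) - 2(3) = -9 ✓
  (2) w = 3, target 3 ✓ (second branch holds)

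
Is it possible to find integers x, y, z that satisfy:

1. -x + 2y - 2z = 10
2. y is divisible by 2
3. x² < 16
Yes

Take x = 0, y = 0, z = -5. Substituting into each constraint:
  (1) 0 + 2(0) - 2(-5) = 10 ✓
  (2) 0 = 2 × 0, remainder 0 ✓
  (3) x² = (0)² = 0, and 0 < 16 ✓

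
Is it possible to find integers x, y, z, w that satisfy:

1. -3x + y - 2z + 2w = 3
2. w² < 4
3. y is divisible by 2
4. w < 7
Yes

Take x = 1, y = 0, z = -3, w = 0. Substituting into each constraint:
  (1) -3(1) + 0 - 2(-3) + 2(0) = 3 ✓
  (2) w² = (0)² = 0, and 0 < 4 ✓
  (3) 0 = 2 × 0, remainder 0 ✓
  (4) 0 < 7 ✓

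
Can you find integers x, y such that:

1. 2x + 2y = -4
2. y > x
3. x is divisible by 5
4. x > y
No

A contradictory subset is {y > x, x > y}. No integer assignment can satisfy these jointly:

  - y > x: bounds one variable relative to another variable
  - x > y: bounds one variable relative to another variable

Direct contradiction: y > x and x > y cannot both hold.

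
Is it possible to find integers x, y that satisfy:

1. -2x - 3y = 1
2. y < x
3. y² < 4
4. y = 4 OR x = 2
No

A contradictory subset is {-2x - 3y = 1, y < x, y = 4 OR x = 2}. No integer assignment can satisfy these jointly:

  - -2x - 3y = 1: is a linear equation tying the variables together
  - y < x: bounds one variable relative to another variable
  - y = 4 OR x = 2: forces a choice: either y = 4 or x = 2

Split on the disjunction (y = 4 OR x = 2):
  • If y = 4: with y = 4, every remaining term of the linear equation is divisible by 2, so the left side is ≡ 0 (mod 2); but the right side 13 ≡ 1 (mod 2). No integers can satisfy it.
  • If x = 2: with x = 2, every remaining term of the linear equation is divisible by 3, so the left side is ≡ 0 (mod 3); but the right side 5 ≡ 2 (mod 3). No integers can satisfy it.
Both branches are infeasible, so the system has no integer solution.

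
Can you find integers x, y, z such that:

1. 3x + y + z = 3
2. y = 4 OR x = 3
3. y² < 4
Yes

Take x = 3, y = 0, z = -6. Substituting into each constraint:
  (1) 3(3) + 0 + (-6) = 3 ✓
  (2) x = 3, target 3 ✓ (second branch holds)
  (3) y² = (0)² = 0, and 0 < 4 ✓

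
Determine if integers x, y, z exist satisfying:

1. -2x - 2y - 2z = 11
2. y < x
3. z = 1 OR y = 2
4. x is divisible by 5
No

Even the single constraint (-2x - 2y - 2z = 11) is infeasible over the integers.

  - -2x - 2y - 2z = 11: every term on the left is divisible by 2, so the LHS ≡ 0 (mod 2), but the RHS 11 is not — no integer solution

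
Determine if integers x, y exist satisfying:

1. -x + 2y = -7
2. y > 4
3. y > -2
Yes

Take x = 17, y = 5. Substituting into each constraint:
  (1) (-17) + 2(5) = -7 ✓
  (2) 5 > 4 ✓
  (3) 5 > -2 ✓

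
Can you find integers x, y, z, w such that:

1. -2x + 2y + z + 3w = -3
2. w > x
Yes

Take x = -1, y = -3, z = 1, w = 0. Substituting into each constraint:
  (1) -2(-1) + 2(-3) + 1 + 3(0) = -3 ✓
  (2) 0 > -1 ✓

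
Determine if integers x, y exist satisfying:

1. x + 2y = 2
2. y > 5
Yes

Take x = -10, y = 6. Substituting into each constraint:
  (1) (-10) + 2(6) = 2 ✓
  (2) 6 > 5 ✓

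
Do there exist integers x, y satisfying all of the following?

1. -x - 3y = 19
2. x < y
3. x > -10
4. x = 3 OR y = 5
No

The full constraint system is jointly infeasible over the integers. Each constraint and what it forces:

  - -x - 3y = 19: is a linear equation tying the variables together
  - x < y: bounds one variable relative to another variable
  - x > -10: bounds one variable relative to a constant
  - x = 3 OR y = 5: forces a choice: either x = 3 or y = 5

Split on the disjunction (x = 3 OR y = 5):
  • If x = 3: with x = 3, every remaining term of the linear equation is divisible by 3, so the left side is ≡ 0 (mod 3); but the right side 22 ≡ 1 (mod 3). No integers can satisfy it.
  • If y = 5: the equation forces x = -34, which contradicts the bound x ≥ -9.
Both branches are infeasible, so the system has no integer solution.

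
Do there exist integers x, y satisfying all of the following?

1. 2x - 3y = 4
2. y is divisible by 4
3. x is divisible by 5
Yes

Take x = -10, y = -8. Substituting into each constraint:
  (1) 2(-10) - 3(-8) = 4 ✓
  (2) -8 = 4 × -2, remainder 0 ✓
  (3) -10 = 5 × -2, remainder 0 ✓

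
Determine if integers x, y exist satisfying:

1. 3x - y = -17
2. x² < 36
Yes

Take x = -5, y = 2. Substituting into each constraint:
  (1) 3(-5) + (-2) = -17 ✓
  (2) x² = (-5)² = 25, and 25 < 36 ✓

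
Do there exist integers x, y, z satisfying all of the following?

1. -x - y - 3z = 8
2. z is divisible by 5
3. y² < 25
Yes

Take x = -8, y = 0, z = 0. Substituting into each constraint:
  (1) 8 + 0 - 3(0) = 8 ✓
  (2) 0 = 5 × 0, remainder 0 ✓
  (3) y² = (0)² = 0, and 0 < 25 ✓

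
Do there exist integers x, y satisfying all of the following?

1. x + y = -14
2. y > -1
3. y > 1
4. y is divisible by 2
Yes

Take x = -16, y = 2. Substituting into each constraint:
  (1) (-16) + 2 = -14 ✓
  (2) 2 > -1 ✓
  (3) 2 > 1 ✓
  (4) 2 = 2 × 1, remainder 0 ✓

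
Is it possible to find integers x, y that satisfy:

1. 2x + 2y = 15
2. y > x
No

Even the single constraint (2x + 2y = 15) is infeasible over the integers.

  - 2x + 2y = 15: every term on the left is divisible by 2, so the LHS ≡ 0 (mod 2), but the RHS 15 is not — no integer solution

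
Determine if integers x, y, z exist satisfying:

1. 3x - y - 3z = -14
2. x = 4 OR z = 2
Yes

Take x = -2, y = 2, z = 2. Substituting into each constraint:
  (1) 3(-2) + (-2) - 3(2) = -14 ✓
  (2) z = 2, target 2 ✓ (second branch holds)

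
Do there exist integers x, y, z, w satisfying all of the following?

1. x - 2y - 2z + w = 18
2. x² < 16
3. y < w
Yes

Take x = 0, y = -1, z = -8, w = 0. Substituting into each constraint:
  (1) 0 - 2(-1) - 2(-8) + 0 = 18 ✓
  (2) x² = (0)² = 0, and 0 < 16 ✓
  (3) -1 < 0 ✓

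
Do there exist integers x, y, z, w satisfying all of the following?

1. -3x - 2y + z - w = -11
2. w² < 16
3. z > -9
Yes

Take x = 0, y = 6, z = 1, w = 0. Substituting into each constraint:
  (1) -3(0) - 2(6) + 1 + 0 = -11 ✓
  (2) w² = (0)² = 0, and 0 < 16 ✓
  (3) 1 > -9 ✓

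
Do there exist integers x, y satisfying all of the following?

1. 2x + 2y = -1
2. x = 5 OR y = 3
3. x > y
No

Even the single constraint (2x + 2y = -1) is infeasible over the integers.

  - 2x + 2y = -1: every term on the left is divisible by 2, so the LHS ≡ 0 (mod 2), but the RHS -1 is not — no integer solution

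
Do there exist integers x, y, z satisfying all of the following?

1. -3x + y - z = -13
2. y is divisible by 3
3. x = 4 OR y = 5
Yes

Take x = 4, y = 6, z = 7. Substituting into each constraint:
  (1) -3(4) + 6 + (-7) = -13 ✓
  (2) 6 = 3 × 2, remainder 0 ✓
  (3) x = 4, target 4 ✓ (first branch holds)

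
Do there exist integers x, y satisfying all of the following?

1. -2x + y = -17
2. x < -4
Yes

Take x = -5, y = -27. Substituting into each constraint:
  (1) -2(-5) + (-27) = -17 ✓
  (2) -5 < -4 ✓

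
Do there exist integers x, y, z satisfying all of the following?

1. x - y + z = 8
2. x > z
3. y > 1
Yes

Take x = 6, y = 3, z = 5. Substituting into each constraint:
  (1) 6 + (-3) + 5 = 8 ✓
  (2) 6 > 5 ✓
  (3) 3 > 1 ✓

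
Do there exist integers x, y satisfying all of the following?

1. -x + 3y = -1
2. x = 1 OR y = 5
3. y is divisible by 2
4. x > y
Yes

Take x = 1, y = 0. Substituting into each constraint:
  (1) (-1) + 3(0) = -1 ✓
  (2) x = 1, target 1 ✓ (first branch holds)
  (3) 0 = 2 × 0, remainder 0 ✓
  (4) 1 > 0 ✓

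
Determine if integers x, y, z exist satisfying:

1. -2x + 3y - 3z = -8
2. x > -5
Yes

Take x = 1, y = -2, z = 0. Substituting into each constraint:
  (1) -2(1) + 3(-2) - 3(0) = -8 ✓
  (2) 1 > -5 ✓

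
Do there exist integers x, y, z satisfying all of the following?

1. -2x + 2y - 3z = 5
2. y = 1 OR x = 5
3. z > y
Yes

Take x = -6, y = 1, z = 3. Substituting into each constraint:
  (1) -2(-6) + 2(1) - 3(3) = 5 ✓
  (2) y = 1, target 1 ✓ (first branch holds)
  (3) 3 > 1 ✓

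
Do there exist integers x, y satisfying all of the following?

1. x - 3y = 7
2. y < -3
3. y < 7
Yes

Take x = -5, y = -4. Substituting into each constraint:
  (1) (-5) - 3(-4) = 7 ✓
  (2) -4 < -3 ✓
  (3) -4 < 7 ✓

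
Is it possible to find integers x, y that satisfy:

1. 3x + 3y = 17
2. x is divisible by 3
No

Even the single constraint (3x + 3y = 17) is infeasible over the integers.

  - 3x + 3y = 17: every term on the left is divisible by 3, so the LHS ≡ 0 (mod 3), but the RHS 17 is not — no integer solution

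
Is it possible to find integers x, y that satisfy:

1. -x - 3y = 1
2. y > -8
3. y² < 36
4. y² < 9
Yes

Take x = -1, y = 0. Substituting into each constraint:
  (1) 1 - 3(0) = 1 ✓
  (2) 0 > -8 ✓
  (3) y² = (0)² = 0, and 0 < 36 ✓
  (4) y² = (0)² = 0, and 0 < 9 ✓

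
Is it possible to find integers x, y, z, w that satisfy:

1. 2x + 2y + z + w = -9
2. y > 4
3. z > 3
Yes

Take x = 0, y = 5, z = 4, w = -23. Substituting into each constraint:
  (1) 2(0) + 2(5) + 4 + (-23) = -9 ✓
  (2) 5 > 4 ✓
  (3) 4 > 3 ✓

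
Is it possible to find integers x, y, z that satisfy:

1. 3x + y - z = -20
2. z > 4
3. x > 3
Yes

Take x = 4, y = -27, z = 5. Substituting into each constraint:
  (1) 3(4) + (-27) + (-5) = -20 ✓
  (2) 5 > 4 ✓
  (3) 4 > 3 ✓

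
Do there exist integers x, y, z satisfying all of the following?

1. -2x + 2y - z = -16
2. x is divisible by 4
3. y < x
Yes

Take x = 0, y = -1, z = 14. Substituting into each constraint:
  (1) -2(0) + 2(-1) + (-14) = -16 ✓
  (2) 0 = 4 × 0, remainder 0 ✓
  (3) -1 < 0 ✓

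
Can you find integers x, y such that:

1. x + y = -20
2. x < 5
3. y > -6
Yes

Take x = -15, y = -5. Substituting into each constraint:
  (1) (-15) + (-5) = -20 ✓
  (2) -15 < 5 ✓
  (3) -5 > -6 ✓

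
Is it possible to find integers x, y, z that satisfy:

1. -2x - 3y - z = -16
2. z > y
Yes

Take x = 11, y = -2, z = 0. Substituting into each constraint:
  (1) -2(11) - 3(-2) + 0 = -16 ✓
  (2) 0 > -2 ✓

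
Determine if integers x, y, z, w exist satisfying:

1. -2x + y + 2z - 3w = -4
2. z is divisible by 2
Yes

Take x = 2, y = 0, z = 0, w = 0. Substituting into each constraint:
  (1) -2(2) + 0 + 2(0) - 3(0) = -4 ✓
  (2) 0 = 2 × 0, remainder 0 ✓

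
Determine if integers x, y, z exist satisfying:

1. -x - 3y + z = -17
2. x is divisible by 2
Yes

Take x = 2, y = 5, z = 0. Substituting into each constraint:
  (1) (-2) - 3(5) + 0 = -17 ✓
  (2) 2 = 2 × 1, remainder 0 ✓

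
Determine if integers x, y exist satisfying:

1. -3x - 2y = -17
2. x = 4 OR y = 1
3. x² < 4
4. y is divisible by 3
No

A contradictory subset is {x = 4 OR y = 1, x² < 4, y is divisible by 3}. No integer assignment can satisfy these jointly:

  - x = 4 OR y = 1: forces a choice: either x = 4 or y = 1
  - x² < 4: restricts x to |x| ≤ 1
  - y is divisible by 3: restricts y to multiples of 3

Split on the disjunction (x = 4 OR y = 1):
  • If x = 4: this contradicts x² < 4, which requires |x| ≤ 1.
  • If y = 1: this contradicts the divisibility constraint — 1 is not a multiple of 3.
Both branches are infeasible, so the system has no integer solution.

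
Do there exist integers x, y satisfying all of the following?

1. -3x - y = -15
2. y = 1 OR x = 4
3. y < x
Yes

Take x = 4, y = 3. Substituting into each constraint:
  (1) -3(4) + (-3) = -15 ✓
  (2) x = 4, target 4 ✓ (second branch holds)
  (3) 3 < 4 ✓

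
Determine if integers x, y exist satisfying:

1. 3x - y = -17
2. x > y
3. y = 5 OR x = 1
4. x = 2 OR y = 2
No

A contradictory subset is {3x - y = -17, x > y, x = 2 OR y = 2}. No integer assignment can satisfy these jointly:

  - 3x - y = -17: is a linear equation tying the variables together
  - x > y: bounds one variable relative to another variable
  - x = 2 OR y = 2: forces a choice: either x = 2 or y = 2

Split on the disjunction (x = 2 OR y = 2):
  • If x = 2: the equation forces y = 23, giving (x, y) = (2, 23), which violates x > y.
  • If y = 2: the equation forces x = -5, giving (y, x) = (2, -5), which violates x > y.
Both branches are infeasible, so the system has no integer solution.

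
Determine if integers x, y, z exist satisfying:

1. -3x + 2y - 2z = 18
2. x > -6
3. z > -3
Yes

Take x = 0, y = 7, z = -2. Substituting into each constraint:
  (1) -3(0) + 2(7) - 2(-2) = 18 ✓
  (2) 0 > -6 ✓
  (3) -2 > -3 ✓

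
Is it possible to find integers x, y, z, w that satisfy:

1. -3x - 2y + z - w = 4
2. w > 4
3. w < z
Yes

Take x = 1, y = -3, z = 6, w = 5. Substituting into each constraint:
  (1) -3(1) - 2(-3) + 6 + (-5) = 4 ✓
  (2) 5 > 4 ✓
  (3) 5 < 6 ✓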